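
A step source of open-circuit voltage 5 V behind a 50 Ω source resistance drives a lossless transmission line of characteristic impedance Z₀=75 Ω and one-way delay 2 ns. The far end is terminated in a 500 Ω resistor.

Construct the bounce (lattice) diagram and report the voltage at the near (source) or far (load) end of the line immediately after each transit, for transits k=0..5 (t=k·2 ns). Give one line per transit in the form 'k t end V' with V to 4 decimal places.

Γ_L=0.739130, Γ_S=-0.200000; launch V₁=5·75/125=3.000000
k=0 src: V=3.0000
k=1 load: inc=3.000000, refl=3.000000·0.739130=2.2174; V=0.000000+3.000000+2.217391=5.2174
k=2 src: inc=2.217391, refl=2.217391·-0.200000=-0.4435; V=3.000000+2.217391+-0.443478=4.7739
k=3 load: inc=-0.443478, refl=-0.443478·0.739130=-0.3278; V=5.217391+-0.443478+-0.327788=4.4461
k=4 src: inc=-0.327788, refl=-0.327788·-0.200000=0.0656; V=4.773913+-0.327788+0.065558=4.5117
k=5 load: inc=0.065558, refl=0.065558·0.739130=0.0485; V=4.446125+0.065558+0.048456=4.5601

0 0 source 3.0000
1 2 load 5.2174
2 4 source 4.7739
3 6 load 4.4461
4 8 source 4.5117
5 10 load 4.5601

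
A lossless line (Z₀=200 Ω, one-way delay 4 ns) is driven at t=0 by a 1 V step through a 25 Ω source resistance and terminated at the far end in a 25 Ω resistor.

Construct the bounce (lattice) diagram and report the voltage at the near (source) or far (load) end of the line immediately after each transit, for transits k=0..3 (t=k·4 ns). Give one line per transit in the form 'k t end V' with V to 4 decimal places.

Γ_L=-0.777778, Γ_S=-0.777778; launch V₁=1·200/225=0.888889
k=0 src: V=0.8889
k=1 load: inc=0.888889, refl=0.888889·-0.777778=-0.6914; V=0.000000+0.888889+-0.691358=0.1975
k=2 src: inc=-0.691358, refl=-0.691358·-0.777778=0.5377; V=0.888889+-0.691358+0.537723=0.7353
k=3 load: inc=0.537723, refl=0.537723·-0.777778=-0.4182; V=0.197531+0.537723+-0.418229=0.3170

0 0 source 0.8889
1 4 load 0.1975
2 8 source 0.7353
3 12 load 0.3170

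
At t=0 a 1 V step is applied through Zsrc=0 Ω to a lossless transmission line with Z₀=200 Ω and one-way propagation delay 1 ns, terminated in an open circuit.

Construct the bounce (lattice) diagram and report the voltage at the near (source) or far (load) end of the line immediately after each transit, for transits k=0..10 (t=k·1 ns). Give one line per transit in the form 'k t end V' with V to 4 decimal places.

Γ_L=1.000000, Γ_S=-1.000000; launch V₁=1·200/200=1.000000
k=0 src: V=1.0000
k=1 load: inc=1.000000, refl=1.000000·1.000000=1.0000; V=0.000000+1.000000+1.000000=2.0000
k=2 src: inc=1.000000, refl=1.000000·-1.000000=-1.0000; V=1.000000+1.000000+-1.000000=1.0000
k=3 load: inc=-1.000000, refl=-1.000000·1.000000=-1.0000; V=2.000000+-1.000000+-1.000000=0.0000
k=4 src: inc=-1.000000, refl=-1.000000·-1.000000=1.0000; V=1.000000+-1.000000+1.000000=1.0000
k=5 load: inc=1.000000, refl=1.000000·1.000000=1.0000; V=0.000000+1.000000+1.000000=2.0000
k=6 src: inc=1.000000, refl=1.000000·-1.000000=-1.0000; V=1.000000+1.000000+-1.000000=1.0000
k=7 load: inc=-1.000000, refl=-1.000000·1.000000=-1.0000; V=2.000000+-1.000000+-1.000000=0.0000
k=8 src: inc=-1.000000, refl=-1.000000·-1.000000=1.0000; V=1.000000+-1.000000+1.000000=1.0000
k=9 load: inc=1.000000, refl=1.000000·1.000000=1.0000; V=0.000000+1.000000+1.000000=2.0000
k=10 src: inc=1.000000, refl=1.000000·-1.000000=-1.0000; V=1.000000+1.000000+-1.000000=1.0000

0 0 source 1.0000
1 1 load 2.0000
2 2 source 1.0000
3 3 load 0.0000
4 4 source 1.0000
5 5 load 2.0000
6 6 source 1.0000
7 7 load 0.0000
8 8 source 1.0000
9 9 load 2.0000
10 10 source 1.0000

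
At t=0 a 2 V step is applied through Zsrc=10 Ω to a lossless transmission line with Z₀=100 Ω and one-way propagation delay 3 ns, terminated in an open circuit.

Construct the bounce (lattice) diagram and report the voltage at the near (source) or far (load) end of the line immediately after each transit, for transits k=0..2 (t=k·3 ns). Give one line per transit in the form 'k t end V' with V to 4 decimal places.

0 0 source 1.8182
1 3 load 3.6364
2 6 source 2.1488

Γ_L=1.000000, Γ_S=-0.818182; launch V₁=2·100/110=1.818182
k=0 src: V=1.8182
k=1 load: inc=1.818182, refl=1.818182·1.000000=1.8182; V=0.000000+1.818182+1.818182=3.6364
k=2 src: inc=1.818182, refl=1.818182·-0.818182=-1.4876; V=1.818182+1.818182+-1.487603=2.1488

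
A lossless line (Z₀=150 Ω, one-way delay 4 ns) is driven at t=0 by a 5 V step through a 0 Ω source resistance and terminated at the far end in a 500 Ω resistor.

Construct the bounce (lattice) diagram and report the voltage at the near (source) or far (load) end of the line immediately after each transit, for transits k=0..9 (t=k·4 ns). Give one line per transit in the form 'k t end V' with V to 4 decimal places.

0 0 source 5.0000
1 4 load 7.6923
2 8 source 5.0000
3 12 load 3.5503
4 16 source 5.0000
5 20 load 5.7806
6 24 source 5.0000
7 28 load 4.5797
8 32 source 5.0000
9 36 load 5.2263

Γ_L=0.538462, Γ_S=-1.000000; launch V₁=5·150/150=5.000000
k=0 src: V=5.0000
k=1 load: inc=5.000000, refl=5.000000·0.538462=2.6923; V=0.000000+5.000000+2.692308=7.6923
k=2 src: inc=2.692308, refl=2.692308·-1.000000=-2.6923; V=5.000000+2.692308+-2.692308=5.0000
k=3 load: inc=-2.692308, refl=-2.692308·0.538462=-1.4497; V=7.692308+-2.692308+-1.449704=3.5503
k=4 src: inc=-1.449704, refl=-1.449704·-1.000000=1.4497; V=5.000000+-1.449704+1.449704=5.0000
k=5 load: inc=1.449704, refl=1.449704·0.538462=0.7806; V=3.550296+1.449704+0.780610=5.7806
k=6 src: inc=0.780610, refl=0.780610·-1.000000=-0.7806; V=5.000000+0.780610+-0.780610=5.0000
k=7 load: inc=-0.780610, refl=-0.780610·0.538462=-0.4203; V=5.780610+-0.780610+-0.420328=4.5797
k=8 src: inc=-0.420328, refl=-0.420328·-1.000000=0.4203; V=5.000000+-0.420328+0.420328=5.0000
k=9 load: inc=0.420328, refl=0.420328·0.538462=0.2263; V=4.579672+0.420328+0.226331=5.2263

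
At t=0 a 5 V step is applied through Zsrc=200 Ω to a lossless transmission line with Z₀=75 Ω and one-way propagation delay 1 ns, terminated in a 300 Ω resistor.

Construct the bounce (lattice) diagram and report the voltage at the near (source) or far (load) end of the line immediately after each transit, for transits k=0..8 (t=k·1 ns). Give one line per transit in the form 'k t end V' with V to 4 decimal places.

0 0 source 1.3636
1 1 load 2.1818
2 2 source 2.5537
3 3 load 2.7769
4 4 source 2.8783
5 5 load 2.9391
6 6 source 2.9668
7 7 load 2.9834
8 8 source 2.9909

Γ_L=0.600000, Γ_S=0.454545; launch V₁=5·75/275=1.363636
k=0 src: V=1.3636
k=1 load: inc=1.363636, refl=1.363636·0.600000=0.8182; V=0.000000+1.363636+0.818182=2.1818
k=2 src: inc=0.818182, refl=0.818182·0.454545=0.3719; V=1.363636+0.818182+0.371901=2.5537
k=3 load: inc=0.371901, refl=0.371901·0.600000=0.2231; V=2.181818+0.371901+0.223140=2.7769
k=4 src: inc=0.223140, refl=0.223140·0.454545=0.1014; V=2.553719+0.223140+0.101427=2.8783
k=5 load: inc=0.101427, refl=0.101427·0.600000=0.0609; V=2.776860+0.101427+0.060856=2.9391
k=6 src: inc=0.060856, refl=0.060856·0.454545=0.0277; V=2.878287+0.060856+0.027662=2.9668
k=7 load: inc=0.027662, refl=0.027662·0.600000=0.0166; V=2.939144+0.027662+0.016597=2.9834
k=8 src: inc=0.016597, refl=0.016597·0.454545=0.0075; V=2.966806+0.016597+0.007544=2.9909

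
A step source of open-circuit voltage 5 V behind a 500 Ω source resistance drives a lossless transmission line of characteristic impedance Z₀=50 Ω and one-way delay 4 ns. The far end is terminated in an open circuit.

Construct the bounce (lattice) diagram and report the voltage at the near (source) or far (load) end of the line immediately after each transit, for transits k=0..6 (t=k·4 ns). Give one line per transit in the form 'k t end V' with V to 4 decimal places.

0 0 source 0.4545
1 4 load 0.9091
2 8 source 1.2810
3 12 load 1.6529
4 16 source 1.9572
5 20 load 2.2615
6 24 source 2.5104

Γ_L=1.000000, Γ_S=0.818182; launch V₁=5·50/550=0.454545
k=0 src: V=0.4545
k=1 load: inc=0.454545, refl=0.454545·1.000000=0.4545; V=0.000000+0.454545+0.454545=0.9091
k=2 src: inc=0.454545, refl=0.454545·0.818182=0.3719; V=0.454545+0.454545+0.371901=1.2810
k=3 load: inc=0.371901, refl=0.371901·1.000000=0.3719; V=0.909091+0.371901+0.371901=1.6529
k=4 src: inc=0.371901, refl=0.371901·0.818182=0.3043; V=1.280992+0.371901+0.304282=1.9572
k=5 load: inc=0.304282, refl=0.304282·1.000000=0.3043; V=1.652893+0.304282+0.304282=2.2615
k=6 src: inc=0.304282, refl=0.304282·0.818182=0.2490; V=1.957175+0.304282+0.248958=2.5104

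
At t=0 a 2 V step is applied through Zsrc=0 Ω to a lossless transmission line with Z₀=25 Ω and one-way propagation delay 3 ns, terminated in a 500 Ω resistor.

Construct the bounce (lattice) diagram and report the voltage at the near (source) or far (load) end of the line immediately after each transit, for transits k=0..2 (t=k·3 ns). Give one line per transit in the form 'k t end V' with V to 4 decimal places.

0 0 source 2.0000
1 3 load 3.8095
2 6 source 2.0000

Γ_L=0.904762, Γ_S=-1.000000; launch V₁=2·25/25=2.000000
k=0 src: V=2.0000
k=1 load: inc=2.000000, refl=2.000000·0.904762=1.8095; V=0.000000+2.000000+1.809524=3.8095
k=2 src: inc=1.809524, refl=1.809524·-1.000000=-1.8095; V=2.000000+1.809524+-1.809524=2.0000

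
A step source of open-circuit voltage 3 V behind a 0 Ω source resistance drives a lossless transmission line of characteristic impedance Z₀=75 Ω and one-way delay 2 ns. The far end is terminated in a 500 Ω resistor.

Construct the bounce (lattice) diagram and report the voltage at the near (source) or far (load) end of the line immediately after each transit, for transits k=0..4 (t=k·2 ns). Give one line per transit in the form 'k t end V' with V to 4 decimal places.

0 0 source 3.0000
1 2 load 5.2174
2 4 source 3.0000
3 6 load 1.3611
4 8 source 3.0000

Γ_L=0.739130, Γ_S=-1.000000; launch V₁=3·75/75=3.000000
k=0 src: V=3.0000
k=1 load: inc=3.000000, refl=3.000000·0.739130=2.2174; V=0.000000+3.000000+2.217391=5.2174
k=2 src: inc=2.217391, refl=2.217391·-1.000000=-2.2174; V=3.000000+2.217391+-2.217391=3.0000
k=3 load: inc=-2.217391, refl=-2.217391·0.739130=-1.6389; V=5.217391+-2.217391+-1.638941=1.3611
k=4 src: inc=-1.638941, refl=-1.638941·-1.000000=1.6389; V=3.000000+-1.638941+1.638941=3.0000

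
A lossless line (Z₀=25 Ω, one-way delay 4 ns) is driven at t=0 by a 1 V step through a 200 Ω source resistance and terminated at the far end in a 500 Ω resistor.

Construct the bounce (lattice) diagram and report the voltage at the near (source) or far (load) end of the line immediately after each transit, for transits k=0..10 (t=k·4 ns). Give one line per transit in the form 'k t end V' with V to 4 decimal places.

Γ_L=0.904762, Γ_S=0.777778; launch V₁=1·25/225=0.111111
k=0 src: V=0.1111
k=1 load: inc=0.111111, refl=0.111111·0.904762=0.1005; V=0.000000+0.111111+0.100529=0.2116
k=2 src: inc=0.100529, refl=0.100529·0.777778=0.0782; V=0.111111+0.100529+0.078189=0.2898
k=3 load: inc=0.078189, refl=0.078189·0.904762=0.0707; V=0.211640+0.078189+0.070743=0.3606
k=4 src: inc=0.070743, refl=0.070743·0.777778=0.0550; V=0.289830+0.070743+0.055022=0.4156
k=5 load: inc=0.055022, refl=0.055022·0.904762=0.0498; V=0.360572+0.055022+0.049782=0.4654
k=6 src: inc=0.049782, refl=0.049782·0.777778=0.0387; V=0.415594+0.049782+0.038719=0.5041
k=7 load: inc=0.038719, refl=0.038719·0.904762=0.0350; V=0.465376+0.038719+0.035032=0.5391
k=8 src: inc=0.035032, refl=0.035032·0.777778=0.0272; V=0.504095+0.035032+0.027247=0.5664
k=9 load: inc=0.027247, refl=0.027247·0.904762=0.0247; V=0.539127+0.027247+0.024652=0.5910
k=10 src: inc=0.024652, refl=0.024652·0.777778=0.0192; V=0.566374+0.024652+0.019174=0.6102

0 0 source 0.1111
1 4 load 0.2116
2 8 source 0.2898
3 12 load 0.3606
4 16 source 0.4156
5 20 load 0.4654
6 24 source 0.5041
7 28 load 0.5391
8 32 source 0.5664
9 36 load 0.5910
10 40 source 0.6102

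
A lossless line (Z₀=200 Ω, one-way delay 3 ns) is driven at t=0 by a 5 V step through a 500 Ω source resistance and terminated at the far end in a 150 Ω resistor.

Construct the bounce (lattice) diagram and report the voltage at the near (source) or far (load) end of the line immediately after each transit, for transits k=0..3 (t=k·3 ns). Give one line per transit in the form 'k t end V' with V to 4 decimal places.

Γ_L=-0.142857, Γ_S=0.428571; launch V₁=5·200/700=1.428571
k=0 src: V=1.4286
k=1 load: inc=1.428571, refl=1.428571·-0.142857=-0.2041; V=0.000000+1.428571+-0.204082=1.2245
k=2 src: inc=-0.204082, refl=-0.204082·0.428571=-0.0875; V=1.428571+-0.204082+-0.087464=1.1370
k=3 load: inc=-0.087464, refl=-0.087464·-0.142857=0.0125; V=1.224490+-0.087464+0.012495=1.1495

0 0 source 1.4286
1 3 load 1.2245
2 6 source 1.1370
3 9 load 1.1495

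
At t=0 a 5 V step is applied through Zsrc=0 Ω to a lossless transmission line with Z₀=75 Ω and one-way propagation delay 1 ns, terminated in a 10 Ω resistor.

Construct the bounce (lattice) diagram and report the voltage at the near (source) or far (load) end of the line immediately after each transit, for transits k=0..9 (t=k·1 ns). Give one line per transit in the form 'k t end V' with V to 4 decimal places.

0 0 source 5.0000
1 1 load 1.1765
2 2 source 5.0000
3 3 load 2.0761
4 4 source 5.0000
5 5 load 2.7641
6 6 source 5.0000
7 7 load 3.2902
8 8 source 5.0000
9 9 load 3.6925

Γ_L=-0.764706, Γ_S=-1.000000; launch V₁=5·75/75=5.000000
k=0 src: V=5.0000
k=1 load: inc=5.000000, refl=5.000000·-0.764706=-3.8235; V=0.000000+5.000000+-3.823529=1.1765
k=2 src: inc=-3.823529, refl=-3.823529·-1.000000=3.8235; V=5.000000+-3.823529+3.823529=5.0000
k=3 load: inc=3.823529, refl=3.823529·-0.764706=-2.9239; V=1.176471+3.823529+-2.923875=2.0761
k=4 src: inc=-2.923875, refl=-2.923875·-1.000000=2.9239; V=5.000000+-2.923875+2.923875=5.0000
k=5 load: inc=2.923875, refl=2.923875·-0.764706=-2.2359; V=2.076125+2.923875+-2.235905=2.7641
k=6 src: inc=-2.235905, refl=-2.235905·-1.000000=2.2359; V=5.000000+-2.235905+2.235905=5.0000
k=7 load: inc=2.235905, refl=2.235905·-0.764706=-1.7098; V=2.764095+2.235905+-1.709810=3.2902
k=8 src: inc=-1.709810, refl=-1.709810·-1.000000=1.7098; V=5.000000+-1.709810+1.709810=5.0000
k=9 load: inc=1.709810, refl=1.709810·-0.764706=-1.3075; V=3.290190+1.709810+-1.307501=3.6925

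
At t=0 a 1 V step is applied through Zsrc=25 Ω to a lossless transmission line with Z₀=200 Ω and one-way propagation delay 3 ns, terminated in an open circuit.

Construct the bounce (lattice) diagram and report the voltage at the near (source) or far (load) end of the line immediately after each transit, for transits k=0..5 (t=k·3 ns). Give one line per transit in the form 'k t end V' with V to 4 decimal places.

0 0 source 0.8889
1 3 load 1.7778
2 6 source 1.0864
3 9 load 0.3951
4 12 source 0.9328
5 15 load 1.4705

Γ_L=1.000000, Γ_S=-0.777778; launch V₁=1·200/225=0.888889
k=0 src: V=0.8889
k=1 load: inc=0.888889, refl=0.888889·1.000000=0.8889; V=0.000000+0.888889+0.888889=1.7778
k=2 src: inc=0.888889, refl=0.888889·-0.777778=-0.6914; V=0.888889+0.888889+-0.691358=1.0864
k=3 load: inc=-0.691358, refl=-0.691358·1.000000=-0.6914; V=1.777778+-0.691358+-0.691358=0.3951
k=4 src: inc=-0.691358, refl=-0.691358·-0.777778=0.5377; V=1.086420+-0.691358+0.537723=0.9328
k=5 load: inc=0.537723, refl=0.537723·1.000000=0.5377; V=0.395062+0.537723+0.537723=1.4705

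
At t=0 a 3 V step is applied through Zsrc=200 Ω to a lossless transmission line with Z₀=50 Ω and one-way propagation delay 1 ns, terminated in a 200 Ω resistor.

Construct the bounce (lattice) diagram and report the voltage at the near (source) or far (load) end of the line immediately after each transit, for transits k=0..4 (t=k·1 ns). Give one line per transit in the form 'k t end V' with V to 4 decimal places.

Γ_L=0.600000, Γ_S=0.600000; launch V₁=3·50/250=0.600000
k=0 src: V=0.6000
k=1 load: inc=0.600000, refl=0.600000·0.600000=0.3600; V=0.000000+0.600000+0.360000=0.9600
k=2 src: inc=0.360000, refl=0.360000·0.600000=0.2160; V=0.600000+0.360000+0.216000=1.1760
k=3 load: inc=0.216000, refl=0.216000·0.600000=0.1296; V=0.960000+0.216000+0.129600=1.3056
k=4 src: inc=0.129600, refl=0.129600·0.600000=0.0778; V=1.176000+0.129600+0.077760=1.3834

0 0 source 0.6000
1 1 load 0.9600
2 2 source 1.1760
3 3 load 1.3056
4 4 source 1.3834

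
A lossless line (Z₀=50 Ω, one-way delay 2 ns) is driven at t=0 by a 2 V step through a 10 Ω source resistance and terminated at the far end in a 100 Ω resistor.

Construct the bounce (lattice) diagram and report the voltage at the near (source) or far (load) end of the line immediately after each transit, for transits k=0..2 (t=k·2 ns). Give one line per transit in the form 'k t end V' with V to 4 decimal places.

0 0 source 1.6667
1 2 load 2.2222
2 4 source 1.8519

Γ_L=0.333333, Γ_S=-0.666667; launch V₁=2·50/60=1.666667
k=0 src: V=1.6667
k=1 load: inc=1.666667, refl=1.666667·0.333333=0.5556; V=0.000000+1.666667+0.555556=2.2222
k=2 src: inc=0.555556, refl=0.555556·-0.666667=-0.3704; V=1.666667+0.555556+-0.370370=1.8519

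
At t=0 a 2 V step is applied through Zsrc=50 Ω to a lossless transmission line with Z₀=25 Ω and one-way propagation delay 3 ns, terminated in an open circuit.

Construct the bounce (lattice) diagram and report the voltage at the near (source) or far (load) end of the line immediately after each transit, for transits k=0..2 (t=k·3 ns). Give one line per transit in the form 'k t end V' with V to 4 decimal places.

Γ_L=1.000000, Γ_S=0.333333; launch V₁=2·25/75=0.666667
k=0 src: V=0.6667
k=1 load: inc=0.666667, refl=0.666667·1.000000=0.6667; V=0.000000+0.666667+0.666667=1.3333
k=2 src: inc=0.666667, refl=0.666667·0.333333=0.2222; V=0.666667+0.666667+0.222222=1.5556

0 0 source 0.6667
1 3 load 1.3333
2 6 source 1.5556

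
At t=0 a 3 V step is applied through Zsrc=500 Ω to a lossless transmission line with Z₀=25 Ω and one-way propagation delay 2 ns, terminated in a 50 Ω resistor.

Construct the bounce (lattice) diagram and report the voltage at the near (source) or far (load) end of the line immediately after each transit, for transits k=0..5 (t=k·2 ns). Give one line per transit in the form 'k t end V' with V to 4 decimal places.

Γ_L=0.333333, Γ_S=0.904762; launch V₁=3·25/525=0.142857
k=0 src: V=0.1429
k=1 load: inc=0.142857, refl=0.142857·0.333333=0.0476; V=0.000000+0.142857+0.047619=0.1905
k=2 src: inc=0.047619, refl=0.047619·0.904762=0.0431; V=0.142857+0.047619+0.043084=0.2336
k=3 load: inc=0.043084, refl=0.043084·0.333333=0.0144; V=0.190476+0.043084+0.014361=0.2479
k=4 src: inc=0.014361, refl=0.014361·0.904762=0.0130; V=0.233560+0.014361+0.012994=0.2609
k=5 load: inc=0.012994, refl=0.012994·0.333333=0.0043; V=0.247921+0.012994+0.004331=0.2652

0 0 source 0.1429
1 2 load 0.1905
2 4 source 0.2336
3 6 load 0.2479
4 8 source 0.2609
5 10 load 0.2652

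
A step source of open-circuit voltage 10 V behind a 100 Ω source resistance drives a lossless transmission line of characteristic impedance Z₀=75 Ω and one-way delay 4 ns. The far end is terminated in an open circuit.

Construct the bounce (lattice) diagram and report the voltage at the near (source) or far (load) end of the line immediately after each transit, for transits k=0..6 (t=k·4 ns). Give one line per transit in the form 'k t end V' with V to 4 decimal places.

Γ_L=1.000000, Γ_S=0.142857; launch V₁=10·75/175=4.285714
k=0 src: V=4.2857
k=1 load: inc=4.285714, refl=4.285714·1.000000=4.2857; V=0.000000+4.285714+4.285714=8.5714
k=2 src: inc=4.285714, refl=4.285714·0.142857=0.6122; V=4.285714+4.285714+0.612245=9.1837
k=3 load: inc=0.612245, refl=0.612245·1.000000=0.6122; V=8.571429+0.612245+0.612245=9.7959
k=4 src: inc=0.612245, refl=0.612245·0.142857=0.0875; V=9.183673+0.612245+0.087464=9.8834
k=5 load: inc=0.087464, refl=0.087464·1.000000=0.0875; V=9.795918+0.087464+0.087464=9.9708
k=6 src: inc=0.087464, refl=0.087464·0.142857=0.0125; V=9.883382+0.087464+0.012495=9.9833

0 0 source 4.2857
1 4 load 8.5714
2 8 source 9.1837
3 12 load 9.7959
4 16 source 9.8834
5 20 load 9.9708
6 24 source 9.9833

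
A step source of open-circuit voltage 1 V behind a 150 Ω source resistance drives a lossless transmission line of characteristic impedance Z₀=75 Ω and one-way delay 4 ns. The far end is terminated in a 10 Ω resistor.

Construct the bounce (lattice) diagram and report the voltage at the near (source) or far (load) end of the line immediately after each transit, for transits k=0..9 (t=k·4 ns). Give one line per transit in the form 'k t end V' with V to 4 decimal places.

Γ_L=-0.764706, Γ_S=0.333333; launch V₁=1·75/225=0.333333
k=0 src: V=0.3333
k=1 load: inc=0.333333, refl=0.333333·-0.764706=-0.2549; V=0.000000+0.333333+-0.254902=0.0784
k=2 src: inc=-0.254902, refl=-0.254902·0.333333=-0.0850; V=0.333333+-0.254902+-0.084967=-0.0065
k=3 load: inc=-0.084967, refl=-0.084967·-0.764706=0.0650; V=0.078431+-0.084967+0.064975=0.0584
k=4 src: inc=0.064975, refl=0.064975·0.333333=0.0217; V=-0.006536+0.064975+0.021658=0.0801
k=5 load: inc=0.021658, refl=0.021658·-0.764706=-0.0166; V=0.058439+0.021658+-0.016562=0.0635
k=6 src: inc=-0.016562, refl=-0.016562·0.333333=-0.0055; V=0.080097+-0.016562+-0.005521=0.0580
k=7 load: inc=-0.005521, refl=-0.005521·-0.764706=0.0042; V=0.063535+-0.005521+0.004222=0.0622
k=8 src: inc=0.004222, refl=0.004222·0.333333=0.0014; V=0.058014+0.004222+0.001407=0.0636
k=9 load: inc=0.001407, refl=0.001407·-0.764706=-0.0011; V=0.062236+0.001407+-0.001076=0.0626

0 0 source 0.3333
1 4 load 0.0784
2 8 source -0.0065
3 12 load 0.0584
4 16 source 0.0801
5 20 load 0.0635
6 24 source 0.0580
7 28 load 0.0622
8 32 source 0.0636
9 36 load 0.0626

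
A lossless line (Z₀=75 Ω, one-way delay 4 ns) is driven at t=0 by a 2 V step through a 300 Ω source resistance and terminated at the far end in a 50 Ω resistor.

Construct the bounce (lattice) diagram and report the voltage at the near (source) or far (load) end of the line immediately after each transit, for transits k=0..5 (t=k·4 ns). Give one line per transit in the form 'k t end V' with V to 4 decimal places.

0 0 source 0.4000
1 4 load 0.3200
2 8 source 0.2720
3 12 load 0.2816
4 16 source 0.2874
5 20 load 0.2862

Γ_L=-0.200000, Γ_S=0.600000; launch V₁=2·75/375=0.400000
k=0 src: V=0.4000
k=1 load: inc=0.400000, refl=0.400000·-0.200000=-0.0800; V=0.000000+0.400000+-0.080000=0.3200
k=2 src: inc=-0.080000, refl=-0.080000·0.600000=-0.0480; V=0.400000+-0.080000+-0.048000=0.2720
k=3 load: inc=-0.048000, refl=-0.048000·-0.200000=0.0096; V=0.320000+-0.048000+0.009600=0.2816
k=4 src: inc=0.009600, refl=0.009600·0.600000=0.0058; V=0.272000+0.009600+0.005760=0.2874
k=5 load: inc=0.005760, refl=0.005760·-0.200000=-0.0012; V=0.281600+0.005760+-0.001152=0.2862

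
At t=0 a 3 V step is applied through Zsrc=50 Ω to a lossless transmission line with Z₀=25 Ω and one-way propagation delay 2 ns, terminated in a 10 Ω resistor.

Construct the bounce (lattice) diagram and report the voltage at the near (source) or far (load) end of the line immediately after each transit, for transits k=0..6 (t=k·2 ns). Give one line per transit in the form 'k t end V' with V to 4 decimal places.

Γ_L=-0.428571, Γ_S=0.333333; launch V₁=3·25/75=1.000000
k=0 src: V=1.0000
k=1 load: inc=1.000000, refl=1.000000·-0.428571=-0.4286; V=0.000000+1.000000+-0.428571=0.5714
k=2 src: inc=-0.428571, refl=-0.428571·0.333333=-0.1429; V=1.000000+-0.428571+-0.142857=0.4286
k=3 load: inc=-0.142857, refl=-0.142857·-0.428571=0.0612; V=0.571429+-0.142857+0.061224=0.4898
k=4 src: inc=0.061224, refl=0.061224·0.333333=0.0204; V=0.428571+0.061224+0.020408=0.5102
k=5 load: inc=0.020408, refl=0.020408·-0.428571=-0.0087; V=0.489796+0.020408+-0.008746=0.5015
k=6 src: inc=-0.008746, refl=-0.008746·0.333333=-0.0029; V=0.510204+-0.008746+-0.002915=0.4985

0 0 source 1.0000
1 2 load 0.5714
2 4 source 0.4286
3 6 load 0.4898
4 8 source 0.5102
5 10 load 0.5015
6 12 source 0.4985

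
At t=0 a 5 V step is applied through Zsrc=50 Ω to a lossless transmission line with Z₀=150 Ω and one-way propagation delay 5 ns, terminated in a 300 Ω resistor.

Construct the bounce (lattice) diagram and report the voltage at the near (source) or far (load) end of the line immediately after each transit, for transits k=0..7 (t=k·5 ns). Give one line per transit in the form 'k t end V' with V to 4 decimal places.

Γ_L=0.333333, Γ_S=-0.500000; launch V₁=5·150/200=3.750000
k=0 src: V=3.7500
k=1 load: inc=3.750000, refl=3.750000·0.333333=1.2500; V=0.000000+3.750000+1.250000=5.0000
k=2 src: inc=1.250000, refl=1.250000·-0.500000=-0.6250; V=3.750000+1.250000+-0.625000=4.3750
k=3 load: inc=-0.625000, refl=-0.625000·0.333333=-0.2083; V=5.000000+-0.625000+-0.208333=4.1667
k=4 src: inc=-0.208333, refl=-0.208333·-0.500000=0.1042; V=4.375000+-0.208333+0.104167=4.2708
k=5 load: inc=0.104167, refl=0.104167·0.333333=0.0347; V=4.166667+0.104167+0.034722=4.3056
k=6 src: inc=0.034722, refl=0.034722·-0.500000=-0.0174; V=4.270833+0.034722+-0.017361=4.2882
k=7 load: inc=-0.017361, refl=-0.017361·0.333333=-0.0058; V=4.305556+-0.017361+-0.005787=4.2824

0 0 source 3.7500
1 5 load 5.0000
2 10 source 4.3750
3 15 load 4.1667
4 20 source 4.2708
5 25 load 4.3056
6 30 source 4.2882
7 35 load 4.2824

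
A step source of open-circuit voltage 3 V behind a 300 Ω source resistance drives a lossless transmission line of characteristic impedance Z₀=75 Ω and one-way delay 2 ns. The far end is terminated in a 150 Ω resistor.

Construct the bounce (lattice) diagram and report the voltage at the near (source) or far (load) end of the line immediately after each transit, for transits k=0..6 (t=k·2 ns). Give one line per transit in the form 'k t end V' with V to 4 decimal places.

Γ_L=0.333333, Γ_S=0.600000; launch V₁=3·75/375=0.600000
k=0 src: V=0.6000
k=1 load: inc=0.600000, refl=0.600000·0.333333=0.2000; V=0.000000+0.600000+0.200000=0.8000
k=2 src: inc=0.200000, refl=0.200000·0.600000=0.1200; V=0.600000+0.200000+0.120000=0.9200
k=3 load: inc=0.120000, refl=0.120000·0.333333=0.0400; V=0.800000+0.120000+0.040000=0.9600
k=4 src: inc=0.040000, refl=0.040000·0.600000=0.0240; V=0.920000+0.040000+0.024000=0.9840
k=5 load: inc=0.024000, refl=0.024000·0.333333=0.0080; V=0.960000+0.024000+0.008000=0.9920
k=6 src: inc=0.008000, refl=0.008000·0.600000=0.0048; V=0.984000+0.008000+0.004800=0.9968

0 0 source 0.6000
1 2 load 0.8000
2 4 source 0.9200
3 6 load 0.9600
4 8 source 0.9840
5 10 load 0.9920
6 12 source 0.9968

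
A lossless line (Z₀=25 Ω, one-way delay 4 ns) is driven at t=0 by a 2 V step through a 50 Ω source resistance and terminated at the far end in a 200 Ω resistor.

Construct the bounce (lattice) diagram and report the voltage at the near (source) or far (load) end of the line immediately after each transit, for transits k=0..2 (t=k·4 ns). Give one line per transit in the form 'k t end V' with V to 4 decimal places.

0 0 source 0.6667
1 4 load 1.1852
2 8 source 1.3580

Γ_L=0.777778, Γ_S=0.333333; launch V₁=2·25/75=0.666667
k=0 src: V=0.6667
k=1 load: inc=0.666667, refl=0.666667·0.777778=0.5185; V=0.000000+0.666667+0.518519=1.1852
k=2 src: inc=0.518519, refl=0.518519·0.333333=0.1728; V=0.666667+0.518519+0.172840=1.3580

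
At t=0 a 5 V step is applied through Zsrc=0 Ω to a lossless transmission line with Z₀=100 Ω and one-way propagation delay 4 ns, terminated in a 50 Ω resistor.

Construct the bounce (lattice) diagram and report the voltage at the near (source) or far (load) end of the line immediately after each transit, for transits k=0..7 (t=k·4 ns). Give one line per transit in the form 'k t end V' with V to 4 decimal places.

Γ_L=-0.333333, Γ_S=-1.000000; launch V₁=5·100/100=5.000000
k=0 src: V=5.0000
k=1 load: inc=5.000000, refl=5.000000·-0.333333=-1.6667; V=0.000000+5.000000+-1.666667=3.3333
k=2 src: inc=-1.666667, refl=-1.666667·-1.000000=1.6667; V=5.000000+-1.666667+1.666667=5.0000
k=3 load: inc=1.666667, refl=1.666667·-0.333333=-0.5556; V=3.333333+1.666667+-0.555556=4.4444
k=4 src: inc=-0.555556, refl=-0.555556·-1.000000=0.5556; V=5.000000+-0.555556+0.555556=5.0000
k=5 load: inc=0.555556, refl=0.555556·-0.333333=-0.1852; V=4.444444+0.555556+-0.185185=4.8148
k=6 src: inc=-0.185185, refl=-0.185185·-1.000000=0.1852; V=5.000000+-0.185185+0.185185=5.0000
k=7 load: inc=0.185185, refl=0.185185·-0.333333=-0.0617; V=4.814815+0.185185+-0.061728=4.9383

0 0 source 5.0000
1 4 load 3.3333
2 8 source 5.0000
3 12 load 4.4444
4 16 source 5.0000
5 20 load 4.8148
6 24 source 5.0000
7 28 load 4.9383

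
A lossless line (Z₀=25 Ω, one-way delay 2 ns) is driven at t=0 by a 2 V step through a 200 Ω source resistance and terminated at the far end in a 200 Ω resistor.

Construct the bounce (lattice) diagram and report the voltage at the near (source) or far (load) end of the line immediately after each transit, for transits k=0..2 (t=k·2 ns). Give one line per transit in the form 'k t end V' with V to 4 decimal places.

0 0 source 0.2222
1 2 load 0.3951
2 4 source 0.5295

Γ_L=0.777778, Γ_S=0.777778; launch V₁=2·25/225=0.222222
k=0 src: V=0.2222
k=1 load: inc=0.222222, refl=0.222222·0.777778=0.1728; V=0.000000+0.222222+0.172840=0.3951
k=2 src: inc=0.172840, refl=0.172840·0.777778=0.1344; V=0.222222+0.172840+0.134431=0.5295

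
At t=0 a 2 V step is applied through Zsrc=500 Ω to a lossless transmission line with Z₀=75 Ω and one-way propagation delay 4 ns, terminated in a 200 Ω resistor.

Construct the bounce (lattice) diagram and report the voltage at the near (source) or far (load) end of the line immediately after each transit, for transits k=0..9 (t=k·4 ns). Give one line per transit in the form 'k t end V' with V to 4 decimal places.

0 0 source 0.2609
1 4 load 0.3794
2 8 source 0.4671
3 12 load 0.5069
4 16 source 0.5364
5 20 load 0.5498
6 24 source 0.5597
7 28 load 0.5641
8 32 source 0.5675
9 36 load 0.5690

Γ_L=0.454545, Γ_S=0.739130; launch V₁=2·75/575=0.260870
k=0 src: V=0.2609
k=1 load: inc=0.260870, refl=0.260870·0.454545=0.1186; V=0.000000+0.260870+0.118577=0.3794
k=2 src: inc=0.118577, refl=0.118577·0.739130=0.0876; V=0.260870+0.118577+0.087644=0.4671
k=3 load: inc=0.087644, refl=0.087644·0.454545=0.0398; V=0.379447+0.087644+0.039838=0.5069
k=4 src: inc=0.039838, refl=0.039838·0.739130=0.0294; V=0.467091+0.039838+0.029446=0.5364
k=5 load: inc=0.029446, refl=0.029446·0.454545=0.0134; V=0.506929+0.029446+0.013384=0.5498
k=6 src: inc=0.013384, refl=0.013384·0.739130=0.0099; V=0.536374+0.013384+0.009893=0.5597
k=7 load: inc=0.009893, refl=0.009893·0.454545=0.0045; V=0.549759+0.009893+0.004497=0.5641
k=8 src: inc=0.004497, refl=0.004497·0.739130=0.0033; V=0.559651+0.004497+0.003324=0.5675
k=9 load: inc=0.003324, refl=0.003324·0.454545=0.0015; V=0.564148+0.003324+0.001511=0.5690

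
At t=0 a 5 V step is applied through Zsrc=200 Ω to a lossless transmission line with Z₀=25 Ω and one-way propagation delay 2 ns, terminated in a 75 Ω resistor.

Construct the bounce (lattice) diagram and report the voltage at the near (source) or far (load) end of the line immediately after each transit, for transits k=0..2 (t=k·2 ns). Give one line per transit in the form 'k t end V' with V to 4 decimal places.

0 0 source 0.5556
1 2 load 0.8333
2 4 source 1.0494

Γ_L=0.500000, Γ_S=0.777778; launch V₁=5·25/225=0.555556
k=0 src: V=0.5556
k=1 load: inc=0.555556, refl=0.555556·0.500000=0.2778; V=0.000000+0.555556+0.277778=0.8333
k=2 src: inc=0.277778, refl=0.277778·0.777778=0.2160; V=0.555556+0.277778+0.216049=1.0494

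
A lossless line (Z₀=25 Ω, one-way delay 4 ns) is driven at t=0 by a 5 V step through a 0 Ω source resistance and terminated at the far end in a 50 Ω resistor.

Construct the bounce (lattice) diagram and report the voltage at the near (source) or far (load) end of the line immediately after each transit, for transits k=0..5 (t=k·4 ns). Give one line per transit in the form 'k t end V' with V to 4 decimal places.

0 0 source 5.0000
1 4 load 6.6667
2 8 source 5.0000
3 12 load 4.4444
4 16 source 5.0000
5 20 load 5.1852

Γ_L=0.333333, Γ_S=-1.000000; launch V₁=5·25/25=5.000000
k=0 src: V=5.0000
k=1 load: inc=5.000000, refl=5.000000·0.333333=1.6667; V=0.000000+5.000000+1.666667=6.6667
k=2 src: inc=1.666667, refl=1.666667·-1.000000=-1.6667; V=5.000000+1.666667+-1.666667=5.0000
k=3 load: inc=-1.666667, refl=-1.666667·0.333333=-0.5556; V=6.666667+-1.666667+-0.555556=4.4444
k=4 src: inc=-0.555556, refl=-0.555556·-1.000000=0.5556; V=5.000000+-0.555556+0.555556=5.0000
k=5 load: inc=0.555556, refl=0.555556·0.333333=0.1852; V=4.444444+0.555556+0.185185=5.1852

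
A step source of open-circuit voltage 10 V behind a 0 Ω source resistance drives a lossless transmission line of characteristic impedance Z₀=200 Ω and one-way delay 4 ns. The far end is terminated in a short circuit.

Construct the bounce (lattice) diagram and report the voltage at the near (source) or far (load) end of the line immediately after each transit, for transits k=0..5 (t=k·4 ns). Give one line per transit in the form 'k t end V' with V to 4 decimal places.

Γ_L=-1.000000, Γ_S=-1.000000; launch V₁=10·200/200=10.000000
k=0 src: V=10.0000
k=1 load: inc=10.000000, refl=10.000000·-1.000000=-10.0000; V=0.000000+10.000000+-10.000000=0.0000
k=2 src: inc=-10.000000, refl=-10.000000·-1.000000=10.0000; V=10.000000+-10.000000+10.000000=10.0000
k=3 load: inc=10.000000, refl=10.000000·-1.000000=-10.0000; V=0.000000+10.000000+-10.000000=0.0000
k=4 src: inc=-10.000000, refl=-10.000000·-1.000000=10.0000; V=10.000000+-10.000000+10.000000=10.0000
k=5 load: inc=10.000000, refl=10.000000·-1.000000=-10.0000; V=0.000000+10.000000+-10.000000=0.0000

0 0 source 10.0000
1 4 load 0.0000
2 8 source 10.0000
3 12 load 0.0000
4 16 source 10.0000
5 20 load 0.0000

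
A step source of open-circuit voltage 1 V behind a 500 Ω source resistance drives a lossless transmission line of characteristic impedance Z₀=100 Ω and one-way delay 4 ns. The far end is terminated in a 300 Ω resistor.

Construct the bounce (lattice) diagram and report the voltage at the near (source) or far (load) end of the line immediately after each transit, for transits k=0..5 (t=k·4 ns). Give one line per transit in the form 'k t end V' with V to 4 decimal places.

Γ_L=0.500000, Γ_S=0.666667; launch V₁=1·100/600=0.166667
k=0 src: V=0.1667
k=1 load: inc=0.166667, refl=0.166667·0.500000=0.0833; V=0.000000+0.166667+0.083333=0.2500
k=2 src: inc=0.083333, refl=0.083333·0.666667=0.0556; V=0.166667+0.083333+0.055556=0.3056
k=3 load: inc=0.055556, refl=0.055556·0.500000=0.0278; V=0.250000+0.055556+0.027778=0.3333
k=4 src: inc=0.027778, refl=0.027778·0.666667=0.0185; V=0.305556+0.027778+0.018519=0.3519
k=5 load: inc=0.018519, refl=0.018519·0.500000=0.0093; V=0.333333+0.018519+0.009259=0.3611

0 0 source 0.1667
1 4 load 0.2500
2 8 source 0.3056
3 12 load 0.3333
4 16 source 0.3519
5 20 load 0.3611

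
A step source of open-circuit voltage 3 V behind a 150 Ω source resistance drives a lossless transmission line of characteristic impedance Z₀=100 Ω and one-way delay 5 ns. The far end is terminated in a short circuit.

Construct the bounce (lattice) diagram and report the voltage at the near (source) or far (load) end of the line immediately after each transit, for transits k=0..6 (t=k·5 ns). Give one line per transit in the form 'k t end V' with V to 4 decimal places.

0 0 source 1.2000
1 5 load 0.0000
2 10 source -0.2400
3 15 load 0.0000
4 20 source 0.0480
5 25 load 0.0000
6 30 source -0.0096

Γ_L=-1.000000, Γ_S=0.200000; launch V₁=3·100/250=1.200000
k=0 src: V=1.2000
k=1 load: inc=1.200000, refl=1.200000·-1.000000=-1.2000; V=0.000000+1.200000+-1.200000=0.0000
k=2 src: inc=-1.200000, refl=-1.200000·0.200000=-0.2400; V=1.200000+-1.200000+-0.240000=-0.2400
k=3 load: inc=-0.240000, refl=-0.240000·-1.000000=0.2400; V=0.000000+-0.240000+0.240000=0.0000
k=4 src: inc=0.240000, refl=0.240000·0.200000=0.0480; V=-0.240000+0.240000+0.048000=0.0480
k=5 load: inc=0.048000, refl=0.048000·-1.000000=-0.0480; V=0.000000+0.048000+-0.048000=0.0000
k=6 src: inc=-0.048000, refl=-0.048000·0.200000=-0.0096; V=0.048000+-0.048000+-0.009600=-0.0096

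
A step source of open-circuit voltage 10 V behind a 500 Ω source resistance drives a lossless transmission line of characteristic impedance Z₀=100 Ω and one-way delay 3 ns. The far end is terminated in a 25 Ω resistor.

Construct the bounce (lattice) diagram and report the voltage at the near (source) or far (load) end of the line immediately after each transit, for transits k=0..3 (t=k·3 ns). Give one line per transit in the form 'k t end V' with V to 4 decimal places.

Γ_L=-0.600000, Γ_S=0.666667; launch V₁=10·100/600=1.666667
k=0 src: V=1.6667
k=1 load: inc=1.666667, refl=1.666667·-0.600000=-1.0000; V=0.000000+1.666667+-1.000000=0.6667
k=2 src: inc=-1.000000, refl=-1.000000·0.666667=-0.6667; V=1.666667+-1.000000+-0.666667=0.0000
k=3 load: inc=-0.666667, refl=-0.666667·-0.600000=0.4000; V=0.666667+-0.666667+0.400000=0.4000

0 0 source 1.6667
1 3 load 0.6667
2 6 source 0.0000
3 9 load 0.4000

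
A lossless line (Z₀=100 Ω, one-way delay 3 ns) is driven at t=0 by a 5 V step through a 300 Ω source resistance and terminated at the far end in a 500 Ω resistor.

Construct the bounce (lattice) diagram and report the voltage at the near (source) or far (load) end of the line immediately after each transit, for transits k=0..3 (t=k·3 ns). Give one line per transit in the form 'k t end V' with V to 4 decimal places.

0 0 source 1.2500
1 3 load 2.0833
2 6 source 2.5000
3 9 load 2.7778

Γ_L=0.666667, Γ_S=0.500000; launch V₁=5·100/400=1.250000
k=0 src: V=1.2500
k=1 load: inc=1.250000, refl=1.250000·0.666667=0.8333; V=0.000000+1.250000+0.833333=2.0833
k=2 src: inc=0.833333, refl=0.833333·0.500000=0.4167; V=1.250000+0.833333+0.416667=2.5000
k=3 load: inc=0.416667, refl=0.416667·0.666667=0.2778; V=2.083333+0.416667+0.277778=2.7778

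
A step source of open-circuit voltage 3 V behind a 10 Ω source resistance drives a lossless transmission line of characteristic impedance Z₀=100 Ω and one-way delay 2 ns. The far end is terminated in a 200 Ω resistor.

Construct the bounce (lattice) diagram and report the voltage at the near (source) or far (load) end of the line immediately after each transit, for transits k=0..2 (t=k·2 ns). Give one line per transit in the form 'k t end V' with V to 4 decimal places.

Γ_L=0.333333, Γ_S=-0.818182; launch V₁=3·100/110=2.727273
k=0 src: V=2.7273
k=1 load: inc=2.727273, refl=2.727273·0.333333=0.9091; V=0.000000+2.727273+0.909091=3.6364
k=2 src: inc=0.909091, refl=0.909091·-0.818182=-0.7438; V=2.727273+0.909091+-0.743802=2.8926

0 0 source 2.7273
1 2 load 3.6364
2 4 source 2.8926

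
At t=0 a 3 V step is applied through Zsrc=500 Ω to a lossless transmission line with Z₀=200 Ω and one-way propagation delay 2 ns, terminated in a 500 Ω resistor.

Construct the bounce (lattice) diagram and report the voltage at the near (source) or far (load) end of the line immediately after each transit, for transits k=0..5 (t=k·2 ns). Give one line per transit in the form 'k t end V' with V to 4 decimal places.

Γ_L=0.428571, Γ_S=0.428571; launch V₁=3·200/700=0.857143
k=0 src: V=0.8571
k=1 load: inc=0.857143, refl=0.857143·0.428571=0.3673; V=0.000000+0.857143+0.367347=1.2245
k=2 src: inc=0.367347, refl=0.367347·0.428571=0.1574; V=0.857143+0.367347+0.157434=1.3819
k=3 load: inc=0.157434, refl=0.157434·0.428571=0.0675; V=1.224490+0.157434+0.067472=1.4494
k=4 src: inc=0.067472, refl=0.067472·0.428571=0.0289; V=1.381924+0.067472+0.028917=1.4783
k=5 load: inc=0.028917, refl=0.028917·0.428571=0.0124; V=1.449396+0.028917+0.012393=1.4907

0 0 source 0.8571
1 2 load 1.2245
2 4 source 1.3819
3 6 load 1.4494
4 8 source 1.4783
5 10 load 1.4907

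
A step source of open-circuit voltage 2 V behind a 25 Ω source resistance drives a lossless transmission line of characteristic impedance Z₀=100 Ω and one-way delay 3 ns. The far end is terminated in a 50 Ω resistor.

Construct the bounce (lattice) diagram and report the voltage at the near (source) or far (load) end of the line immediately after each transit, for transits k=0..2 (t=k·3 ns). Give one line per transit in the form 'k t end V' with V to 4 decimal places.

Γ_L=-0.333333, Γ_S=-0.600000; launch V₁=2·100/125=1.600000
k=0 src: V=1.6000
k=1 load: inc=1.600000, refl=1.600000·-0.333333=-0.5333; V=0.000000+1.600000+-0.533333=1.0667
k=2 src: inc=-0.533333, refl=-0.533333·-0.600000=0.3200; V=1.600000+-0.533333+0.320000=1.3867

0 0 source 1.6000
1 3 load 1.0667
2 6 source 1.3867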